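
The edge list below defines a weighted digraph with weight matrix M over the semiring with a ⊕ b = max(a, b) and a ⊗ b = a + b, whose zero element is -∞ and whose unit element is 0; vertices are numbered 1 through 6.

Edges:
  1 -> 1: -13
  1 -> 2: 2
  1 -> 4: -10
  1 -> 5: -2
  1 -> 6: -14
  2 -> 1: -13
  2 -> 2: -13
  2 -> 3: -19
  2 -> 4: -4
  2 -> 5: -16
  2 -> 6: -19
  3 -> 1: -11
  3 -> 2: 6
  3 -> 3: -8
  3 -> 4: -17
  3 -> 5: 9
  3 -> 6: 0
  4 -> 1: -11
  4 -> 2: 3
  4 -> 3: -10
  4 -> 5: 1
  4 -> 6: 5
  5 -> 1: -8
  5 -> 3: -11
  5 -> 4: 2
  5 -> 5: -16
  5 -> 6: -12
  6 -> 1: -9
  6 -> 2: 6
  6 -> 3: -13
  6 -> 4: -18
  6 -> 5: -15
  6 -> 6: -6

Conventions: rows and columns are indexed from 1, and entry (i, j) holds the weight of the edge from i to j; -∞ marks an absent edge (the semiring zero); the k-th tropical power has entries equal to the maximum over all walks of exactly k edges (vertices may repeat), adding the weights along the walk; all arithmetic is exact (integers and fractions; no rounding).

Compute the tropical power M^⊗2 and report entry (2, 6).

M^⊗2:
  [-10, -7, -13, 0, -9, -5]
  [-15, -1, -14, -14, -3, 1]
  [1, 6, -2, 11, 1, -3]
  [-4, 11, -8, 3, -1, -1]
  [-9, 5, -8, -14, 3, 7]
  [-7, 0, -13, 2, -4, -12]
Key observation: the optimum is the walk 2->4->6, with weight (-4) + 5 = 1.
Optimal value attained by: walk 2->4->6.
Answer: (M^⊗2)[2][6] = 1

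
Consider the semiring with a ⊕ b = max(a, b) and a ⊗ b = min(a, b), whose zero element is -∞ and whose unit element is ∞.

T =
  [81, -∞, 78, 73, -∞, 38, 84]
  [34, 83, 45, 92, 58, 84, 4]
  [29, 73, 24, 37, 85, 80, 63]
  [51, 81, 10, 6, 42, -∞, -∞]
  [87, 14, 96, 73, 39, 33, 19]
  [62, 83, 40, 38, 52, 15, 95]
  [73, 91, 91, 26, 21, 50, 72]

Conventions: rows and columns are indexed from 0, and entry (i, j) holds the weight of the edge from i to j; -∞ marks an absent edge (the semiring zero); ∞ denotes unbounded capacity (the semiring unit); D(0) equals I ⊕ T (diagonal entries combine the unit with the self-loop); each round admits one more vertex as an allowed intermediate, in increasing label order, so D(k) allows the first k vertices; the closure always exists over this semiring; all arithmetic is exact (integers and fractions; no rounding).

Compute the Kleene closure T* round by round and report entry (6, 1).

D(0):
  [∞, -∞, 78, 73, -∞, 38, 84]
  [34, ∞, 45, 92, 58, 84, 4]
  [29, 73, ∞, 37, 85, 80, 63]
  [51, 81, 10, ∞, 42, -∞, -∞]
  [87, 14, 96, 73, ∞, 33, 19]
  [62, 83, 40, 38, 52, ∞, 95]
  [73, 91, 91, 26, 21, 50, ∞]
D(1):
  [∞, -∞, 78, 73, -∞, 38, 84]
  [34, ∞, 45, 92, 58, 84, 34]
  [29, 73, ∞, 37, 85, 80, 63]
  [51, 81, 51, ∞, 42, 38, 51]
  [87, 14, 96, 73, ∞, 38, 84]
  [62, 83, 62, 62, 52, ∞, 95]
  [73, 91, 91, 73, 21, 50, ∞]
D(2):
  [∞, -∞, 78, 73, -∞, 38, 84]
  [34, ∞, 45, 92, 58, 84, 34]
  [34, 73, ∞, 73, 85, 80, 63]
  [51, 81, 51, ∞, 58, 81, 51]
  [87, 14, 96, 73, ∞, 38, 84]
  [62, 83, 62, 83, 58, ∞, 95]
  [73, 91, 91, 91, 58, 84, ∞]
D(3):
  [∞, 73, 78, 73, 78, 78, 84]
  [34, ∞, 45, 92, 58, 84, 45]
  [34, 73, ∞, 73, 85, 80, 63]
  [51, 81, 51, ∞, 58, 81, 51]
  [87, 73, 96, 73, ∞, 80, 84]
  [62, 83, 62, 83, 62, ∞, 95]
  [73, 91, 91, 91, 85, 84, ∞]
D(4):
  [∞, 73, 78, 73, 78, 78, 84]
  [51, ∞, 51, 92, 58, 84, 51]
  [51, 73, ∞, 73, 85, 80, 63]
  [51, 81, 51, ∞, 58, 81, 51]
  [87, 73, 96, 73, ∞, 80, 84]
  [62, 83, 62, 83, 62, ∞, 95]
  [73, 91, 91, 91, 85, 84, ∞]
D(5):
  [∞, 73, 78, 73, 78, 78, 84]
  [58, ∞, 58, 92, 58, 84, 58]
  [85, 73, ∞, 73, 85, 80, 84]
  [58, 81, 58, ∞, 58, 81, 58]
  [87, 73, 96, 73, ∞, 80, 84]
  [62, 83, 62, 83, 62, ∞, 95]
  [85, 91, 91, 91, 85, 84, ∞]
D(6):
  [∞, 78, 78, 78, 78, 78, 84]
  [62, ∞, 62, 92, 62, 84, 84]
  [85, 80, ∞, 80, 85, 80, 84]
  [62, 81, 62, ∞, 62, 81, 81]
  [87, 80, 96, 80, ∞, 80, 84]
  [62, 83, 62, 83, 62, ∞, 95]
  [85, 91, 91, 91, 85, 84, ∞]
D(7):
  [∞, 84, 84, 84, 84, 84, 84]
  [84, ∞, 84, 92, 84, 84, 84]
  [85, 84, ∞, 84, 85, 84, 84]
  [81, 81, 81, ∞, 81, 81, 81]
  [87, 84, 96, 84, ∞, 84, 84]
  [85, 91, 91, 91, 85, ∞, 95]
  [85, 91, 91, 91, 85, 84, ∞]
Answer: T*[6][1] = 91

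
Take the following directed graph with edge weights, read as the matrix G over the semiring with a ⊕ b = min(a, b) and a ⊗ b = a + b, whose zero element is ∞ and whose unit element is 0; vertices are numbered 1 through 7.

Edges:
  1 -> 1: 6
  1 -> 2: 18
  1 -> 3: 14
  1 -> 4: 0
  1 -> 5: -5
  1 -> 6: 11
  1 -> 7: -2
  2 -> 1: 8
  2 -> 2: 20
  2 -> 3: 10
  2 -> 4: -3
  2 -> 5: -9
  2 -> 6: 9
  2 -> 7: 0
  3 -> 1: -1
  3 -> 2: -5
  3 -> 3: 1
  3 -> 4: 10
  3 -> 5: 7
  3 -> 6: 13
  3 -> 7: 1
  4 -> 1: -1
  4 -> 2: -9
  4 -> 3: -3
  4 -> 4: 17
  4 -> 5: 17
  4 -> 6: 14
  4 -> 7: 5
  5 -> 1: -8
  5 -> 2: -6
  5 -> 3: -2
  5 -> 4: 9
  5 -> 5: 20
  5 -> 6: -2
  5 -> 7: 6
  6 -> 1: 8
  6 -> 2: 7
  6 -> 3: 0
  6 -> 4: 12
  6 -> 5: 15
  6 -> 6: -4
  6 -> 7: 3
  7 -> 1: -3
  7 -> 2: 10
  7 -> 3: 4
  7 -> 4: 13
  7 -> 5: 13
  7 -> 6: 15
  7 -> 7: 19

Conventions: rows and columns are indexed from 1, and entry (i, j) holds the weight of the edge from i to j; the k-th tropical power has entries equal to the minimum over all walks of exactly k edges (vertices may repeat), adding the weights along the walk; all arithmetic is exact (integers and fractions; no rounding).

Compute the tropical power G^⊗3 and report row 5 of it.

G^⊗2:
  [-13, -11, -7, 4, 1, -7, 1]
  [-17, -15, -11, 0, 3, -11, -3]
  [-2, -4, 2, -8, -14, 4, -5]
  [-4, -8, -2, -12, -18, 0, -9]
  [-3, -7, -2, -9, -15, -6, -10]
  [-1, -5, -4, 4, -2, -8, -1]
  [3, -1, 5, -3, -8, 8, -5]
G^⊗3:
  [-8, -12, -7, -14, -20, -11, -15]
  [-12, -16, -11, -18, -24, -15, -19]
  [-22, -20, -16, -7, -13, -16, -8]
  [-26, -24, -20, -11, -17, -20, -12]
  [-23, -21, -17, -10, -16, -17, -9]
  [-10, -9, -8, -8, -14, -12, -5]
  [-16, -14, -10, -4, -10, -10, -2]
Answer: row 5 of G^⊗3 = [-23, -21, -17, -10, -16, -17, -9]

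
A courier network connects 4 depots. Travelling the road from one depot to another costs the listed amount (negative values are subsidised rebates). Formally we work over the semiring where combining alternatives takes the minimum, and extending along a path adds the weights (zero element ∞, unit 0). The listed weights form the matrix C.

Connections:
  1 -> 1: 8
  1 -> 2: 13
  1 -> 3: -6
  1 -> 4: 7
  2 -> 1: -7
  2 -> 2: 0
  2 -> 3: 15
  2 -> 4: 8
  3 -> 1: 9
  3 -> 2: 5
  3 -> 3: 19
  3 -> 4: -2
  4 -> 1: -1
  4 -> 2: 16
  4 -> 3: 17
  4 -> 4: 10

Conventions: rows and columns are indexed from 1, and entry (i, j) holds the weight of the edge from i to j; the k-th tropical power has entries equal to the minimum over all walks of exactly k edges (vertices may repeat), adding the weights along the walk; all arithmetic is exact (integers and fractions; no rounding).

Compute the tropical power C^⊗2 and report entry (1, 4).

C^⊗2:
  [3, -1, 2, -8]
  [-7, 0, -13, 0]
  [-3, 5, 3, 8]
  [7, 12, -7, 6]
Key observation: the optimum is the walk 1->3->4, with weight (-6) + (-2) = -8.
Optimal value attained by: walk 1->3->4.
Answer: (C^⊗2)[1][4] = -8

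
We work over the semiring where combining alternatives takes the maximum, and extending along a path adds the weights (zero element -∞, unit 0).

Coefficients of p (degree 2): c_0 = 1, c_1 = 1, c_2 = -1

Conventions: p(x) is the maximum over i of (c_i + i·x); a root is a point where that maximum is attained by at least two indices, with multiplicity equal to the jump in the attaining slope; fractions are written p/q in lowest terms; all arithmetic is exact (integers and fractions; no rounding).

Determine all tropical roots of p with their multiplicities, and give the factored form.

hull edge (i=0, c=1) to (i=1, c=1): slope 0, span 1
hull edge (i=1, c=1) to (i=2, c=-1): slope -2, span 1
Factored form: p(x) = -1 ⊗ (x ⊕ 0) ⊗ (x ⊕ 2)
Answer: roots = 0 (mult 1), 2 (mult 1)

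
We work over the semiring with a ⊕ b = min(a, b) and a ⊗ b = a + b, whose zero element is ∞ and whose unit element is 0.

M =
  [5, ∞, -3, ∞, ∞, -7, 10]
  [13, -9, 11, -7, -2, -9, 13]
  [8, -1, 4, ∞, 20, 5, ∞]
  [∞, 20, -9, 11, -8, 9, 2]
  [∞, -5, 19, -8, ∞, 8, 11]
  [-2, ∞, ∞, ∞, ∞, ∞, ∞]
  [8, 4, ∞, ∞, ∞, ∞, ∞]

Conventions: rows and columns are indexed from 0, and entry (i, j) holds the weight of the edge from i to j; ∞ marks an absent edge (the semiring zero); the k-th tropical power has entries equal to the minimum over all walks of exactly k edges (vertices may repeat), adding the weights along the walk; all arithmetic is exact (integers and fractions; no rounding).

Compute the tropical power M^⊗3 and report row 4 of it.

M^⊗2:
  [-9, -4, 1, ∞, 17, -2, 15]
  [-11, -18, -16, -16, -15, -18, -5]
  [3, -10, 5, -8, -3, -10, 12]
  [-1, -13, -5, -16, 3, -4, 3]
  [6, -14, -17, -12, -16, -14, -6]
  [3, ∞, -5, ∞, ∞, -9, 8]
  [13, -5, 5, -3, 2, -5, 17]
M^⊗3:
  [-4, -13, -12, -11, -6, -16, 1]
  [-20, -27, -25, -25, -24, -27, -14]
  [-12, -19, -17, -17, -16, -19, -6]
  [-6, -22, -25, -20, -24, -22, -14]
  [-16, -23, -21, -24, -20, -23, -10]
  [-11, -6, -1, ∞, 15, -4, 13]
  [-7, -14, -12, -12, -11, -14, -1]
Answer: row 4 of M^⊗3 = [-16, -23, -21, -24, -20, -23, -10]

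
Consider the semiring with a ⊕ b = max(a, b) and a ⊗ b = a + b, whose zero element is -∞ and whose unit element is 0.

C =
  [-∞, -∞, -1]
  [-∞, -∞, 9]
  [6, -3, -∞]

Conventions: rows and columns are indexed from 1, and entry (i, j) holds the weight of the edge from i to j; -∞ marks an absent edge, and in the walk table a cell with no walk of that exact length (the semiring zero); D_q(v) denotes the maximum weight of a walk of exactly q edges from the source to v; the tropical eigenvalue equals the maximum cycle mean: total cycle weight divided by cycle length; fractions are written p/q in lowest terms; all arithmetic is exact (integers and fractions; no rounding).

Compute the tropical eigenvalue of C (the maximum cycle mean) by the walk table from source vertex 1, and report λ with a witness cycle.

q=0: [0, -∞, -∞]
q=1: [-∞, -∞, -1]
q=2: [5, -4, -∞]
q=3: [-∞, -∞, 5]
Optimal cycle mean attained by: cycle 2->3->2, total 9 + (-3), length 2.
Answer: λ = 3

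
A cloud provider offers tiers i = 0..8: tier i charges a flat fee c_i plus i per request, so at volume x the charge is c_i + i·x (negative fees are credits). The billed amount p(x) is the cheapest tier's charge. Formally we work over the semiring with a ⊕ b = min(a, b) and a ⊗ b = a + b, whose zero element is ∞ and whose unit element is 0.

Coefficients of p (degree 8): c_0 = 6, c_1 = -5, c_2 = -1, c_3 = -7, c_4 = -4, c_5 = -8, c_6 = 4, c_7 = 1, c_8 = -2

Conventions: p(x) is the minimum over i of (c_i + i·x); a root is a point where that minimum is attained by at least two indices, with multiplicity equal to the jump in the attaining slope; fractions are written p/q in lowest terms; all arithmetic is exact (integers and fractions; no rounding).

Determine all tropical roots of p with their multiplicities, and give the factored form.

hull edge (i=0, c=6) to (i=1, c=-5): slope -11, span 1
hull edge (i=1, c=-5) to (i=3, c=-7): slope -1, span 2
hull edge (i=3, c=-7) to (i=5, c=-8): slope -1/2, span 2
hull edge (i=5, c=-8) to (i=8, c=-2): slope 2, span 3
Factored form: p(x) = -2 ⊗ (x ⊕ (-2)) ⊗ (x ⊕ (-2)) ⊗ (x ⊕ (-2)) ⊗ (x ⊕ 1/2) ⊗ (x ⊕ 1/2) ⊗ (x ⊕ 1) ⊗ (x ⊕ 1) ⊗ (x ⊕ 11)
Answer: roots = -2 (mult 3), 1/2 (mult 2), 1 (mult 2), 11 (mult 1)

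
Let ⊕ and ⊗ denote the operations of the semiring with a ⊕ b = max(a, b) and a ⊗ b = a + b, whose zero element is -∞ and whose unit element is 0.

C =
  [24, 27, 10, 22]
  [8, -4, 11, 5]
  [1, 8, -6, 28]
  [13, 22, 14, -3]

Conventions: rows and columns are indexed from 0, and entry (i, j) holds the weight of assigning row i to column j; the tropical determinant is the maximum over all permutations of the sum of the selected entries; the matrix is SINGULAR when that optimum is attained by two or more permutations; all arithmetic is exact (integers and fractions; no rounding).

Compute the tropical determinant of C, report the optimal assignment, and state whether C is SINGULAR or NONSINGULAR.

σ = (0, 1, 2, 3): 24 + (-4) + (-6) + (-3) = 11
σ = (0, 1, 3, 2): 24 + (-4) + 28 + 14 = 62
σ = (0, 2, 1, 3): 24 + 11 + 8 + (-3) = 40
σ = (0, 2, 3, 1): 24 + 11 + 28 + 22 = 85
σ = (0, 3, 1, 2): 24 + 5 + 8 + 14 = 51
σ = (0, 3, 2, 1): 24 + 5 + (-6) + 22 = 45
σ = (1, 0, 2, 3): 27 + 8 + (-6) + (-3) = 26
σ = (1, 0, 3, 2): 27 + 8 + 28 + 14 = 77
σ = (1, 2, 0, 3): 27 + 11 + 1 + (-3) = 36
σ = (1, 2, 3, 0): 27 + 11 + 28 + 13 = 79
σ = (1, 3, 0, 2): 27 + 5 + 1 + 14 = 47
σ = (1, 3, 2, 0): 27 + 5 + (-6) + 13 = 39
σ = (2, 0, 1, 3): 10 + 8 + 8 + (-3) = 23
σ = (2, 0, 3, 1): 10 + 8 + 28 + 22 = 68
σ = (2, 1, 0, 3): 10 + (-4) + 1 + (-3) = 4
σ = (2, 1, 3, 0): 10 + (-4) + 28 + 13 = 47
σ = (2, 3, 0, 1): 10 + 5 + 1 + 22 = 38
σ = (2, 3, 1, 0): 10 + 5 + 8 + 13 = 36
σ = (3, 0, 1, 2): 22 + 8 + 8 + 14 = 52
σ = (3, 0, 2, 1): 22 + 8 + (-6) + 22 = 46
σ = (3, 1, 0, 2): 22 + (-4) + 1 + 14 = 33
σ = (3, 1, 2, 0): 22 + (-4) + (-6) + 13 = 25
σ = (3, 2, 0, 1): 22 + 11 + 1 + 22 = 56
σ = (3, 2, 1, 0): 22 + 11 + 8 + 13 = 54
Optimal value attained by: σ = (0, 2, 3, 1).
Answer: det⊕(C) = 85; verdict: NONSINGULAR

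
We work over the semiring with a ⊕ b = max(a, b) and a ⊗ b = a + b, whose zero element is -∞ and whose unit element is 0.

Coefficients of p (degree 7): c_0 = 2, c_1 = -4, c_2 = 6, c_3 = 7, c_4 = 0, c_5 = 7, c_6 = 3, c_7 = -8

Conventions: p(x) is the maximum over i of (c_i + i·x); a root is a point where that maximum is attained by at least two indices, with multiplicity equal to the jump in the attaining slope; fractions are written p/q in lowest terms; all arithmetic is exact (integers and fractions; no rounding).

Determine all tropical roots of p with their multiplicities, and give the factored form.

hull edge (i=0, c=2) to (i=2, c=6): slope 2, span 2
hull edge (i=2, c=6) to (i=3, c=7): slope 1, span 1
hull edge (i=3, c=7) to (i=5, c=7): slope 0, span 2
hull edge (i=5, c=7) to (i=6, c=3): slope -4, span 1
hull edge (i=6, c=3) to (i=7, c=-8): slope -11, span 1
Factored form: p(x) = -8 ⊗ (x ⊕ (-2)) ⊗ (x ⊕ (-2)) ⊗ (x ⊕ (-1)) ⊗ (x ⊕ 0) ⊗ (x ⊕ 0) ⊗ (x ⊕ 4) ⊗ (x ⊕ 11)
Answer: roots = -2 (mult 2), -1 (mult 1), 0 (mult 2), 4 (mult 1), 11 (mult 1)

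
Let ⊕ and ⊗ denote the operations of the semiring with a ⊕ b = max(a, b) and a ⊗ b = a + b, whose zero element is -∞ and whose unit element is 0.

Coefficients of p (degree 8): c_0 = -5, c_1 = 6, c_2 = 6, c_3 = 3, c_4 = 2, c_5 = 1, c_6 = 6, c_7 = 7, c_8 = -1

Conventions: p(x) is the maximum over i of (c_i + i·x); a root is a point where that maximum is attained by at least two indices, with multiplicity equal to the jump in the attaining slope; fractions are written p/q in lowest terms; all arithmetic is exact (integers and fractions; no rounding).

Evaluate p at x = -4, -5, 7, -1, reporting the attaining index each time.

p(-4) = max(-5+0·(-4)=-5, 6+1·(-4)=2, 6+2·(-4)=-2, 3+3·(-4)=-9, 2+4·(-4)=-14, 1+5·(-4)=-19, 6+6·(-4)=-18, 7+7·(-4)=-21, -1+8·(-4)=-33) = 2 (attained by i=1)
p(-5) = max(-5+0·(-5)=-5, 6+1·(-5)=1, 6+2·(-5)=-4, 3+3·(-5)=-12, 2+4·(-5)=-18, 1+5·(-5)=-24, 6+6·(-5)=-24, 7+7·(-5)=-28, -1+8·(-5)=-41) = 1 (attained by i=1)
p(7) = max(-5+0·7=-5, 6+1·7=13, 6+2·7=20, 3+3·7=24, 2+4·7=30, 1+5·7=36, 6+6·7=48, 7+7·7=56, -1+8·7=55) = 56 (attained by i=7)
p(-1) = max(-5+0·(-1)=-5, 6+1·(-1)=5, 6+2·(-1)=4, 3+3·(-1)=0, 2+4·(-1)=-2, 1+5·(-1)=-4, 6+6·(-1)=0, 7+7·(-1)=0, -1+8·(-1)=-9) = 5 (attained by i=1)
Answer: p(-4) = 2; p(-5) = 1; p(7) = 56; p(-1) = 5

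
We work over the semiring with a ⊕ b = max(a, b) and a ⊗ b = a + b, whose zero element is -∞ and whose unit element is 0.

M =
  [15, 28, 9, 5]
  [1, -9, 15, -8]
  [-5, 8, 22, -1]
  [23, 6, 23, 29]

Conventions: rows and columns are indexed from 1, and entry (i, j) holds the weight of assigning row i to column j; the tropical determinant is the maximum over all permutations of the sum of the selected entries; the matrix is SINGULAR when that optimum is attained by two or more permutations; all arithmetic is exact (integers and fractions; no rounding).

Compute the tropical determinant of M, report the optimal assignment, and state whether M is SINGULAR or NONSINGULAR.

σ = (1, 2, 3, 4): 15 + (-9) + 22 + 29 = 57
σ = (1, 2, 4, 3): 15 + (-9) + (-1) + 23 = 28
σ = (1, 3, 2, 4): 15 + 15 + 8 + 29 = 67
σ = (1, 3, 4, 2): 15 + 15 + (-1) + 6 = 35
σ = (1, 4, 2, 3): 15 + (-8) + 8 + 23 = 38
σ = (1, 4, 3, 2): 15 + (-8) + 22 + 6 = 35
σ = (2, 1, 3, 4): 28 + 1 + 22 + 29 = 80
σ = (2, 1, 4, 3): 28 + 1 + (-1) + 23 = 51
σ = (2, 3, 1, 4): 28 + 15 + (-5) + 29 = 67
σ = (2, 3, 4, 1): 28 + 15 + (-1) + 23 = 65
σ = (2, 4, 1, 3): 28 + (-8) + (-5) + 23 = 38
σ = (2, 4, 3, 1): 28 + (-8) + 22 + 23 = 65
σ = (3, 1, 2, 4): 9 + 1 + 8 + 29 = 47
σ = (3, 1, 4, 2): 9 + 1 + (-1) + 6 = 15
σ = (3, 2, 1, 4): 9 + (-9) + (-5) + 29 = 24
σ = (3, 2, 4, 1): 9 + (-9) + (-1) + 23 = 22
σ = (3, 4, 1, 2): 9 + (-8) + (-5) + 6 = 2
σ = (3, 4, 2, 1): 9 + (-8) + 8 + 23 = 32
σ = (4, 1, 2, 3): 5 + 1 + 8 + 23 = 37
σ = (4, 1, 3, 2): 5 + 1 + 22 + 6 = 34
σ = (4, 2, 1, 3): 5 + (-9) + (-5) + 23 = 14
σ = (4, 2, 3, 1): 5 + (-9) + 22 + 23 = 41
σ = (4, 3, 1, 2): 5 + 15 + (-5) + 6 = 21
σ = (4, 3, 2, 1): 5 + 15 + 8 + 23 = 51
Optimal value attained by: σ = (2, 1, 3, 4).
Answer: det⊕(M) = 80; verdict: NONSINGULAR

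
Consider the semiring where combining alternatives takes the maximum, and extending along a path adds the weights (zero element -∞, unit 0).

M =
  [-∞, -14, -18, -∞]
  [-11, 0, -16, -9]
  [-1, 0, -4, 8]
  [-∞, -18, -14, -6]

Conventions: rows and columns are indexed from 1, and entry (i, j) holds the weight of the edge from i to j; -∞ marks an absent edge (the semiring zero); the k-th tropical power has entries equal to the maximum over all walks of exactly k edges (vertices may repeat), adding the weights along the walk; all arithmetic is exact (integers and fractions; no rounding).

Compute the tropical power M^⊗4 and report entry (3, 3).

M^⊗2:
  [-19, -14, -22, -10]
  [-11, 0, -16, -8]
  [-5, 0, -6, 4]
  [-15, -14, -18, -6]
M^⊗3:
  [-23, -14, -24, -14]
  [-11, 0, -16, -8]
  [-7, 0, -10, 2]
  [-19, -14, -20, -10]
M^⊗4:
  [-25, -14, -28, -16]
  [-11, 0, -16, -8]
  [-11, 0, -12, -2]
  [-21, -14, -24, -12]
Key observation: the optimum is the walk 3->4->3->4->3, with weight 8 + (-14) + 8 + (-14) = -12.
Optimal value attained by: walk 3->4->3->4->3.
Answer: (M^⊗4)[3][3] = -12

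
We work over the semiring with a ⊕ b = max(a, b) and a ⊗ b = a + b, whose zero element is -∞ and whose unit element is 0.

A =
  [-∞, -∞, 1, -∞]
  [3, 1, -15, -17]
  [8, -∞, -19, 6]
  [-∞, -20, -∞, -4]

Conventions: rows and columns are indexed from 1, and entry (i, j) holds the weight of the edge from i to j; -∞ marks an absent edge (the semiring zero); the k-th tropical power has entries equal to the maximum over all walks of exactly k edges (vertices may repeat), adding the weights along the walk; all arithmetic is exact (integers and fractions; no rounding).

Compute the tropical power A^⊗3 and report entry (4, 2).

A^⊗2:
  [9, -∞, -18, 7]
  [4, 2, 4, -9]
  [-11, -14, 9, 2]
  [-17, -19, -35, -8]
A^⊗3:
  [-10, -13, 10, 3]
  [12, 3, 5, 10]
  [17, -13, -10, 15]
  [-16, -18, -16, -12]
Key observation: the optimum is the walk 4->2->2->2, with weight (-20) + 1 + 1 = -18.
Optimal value attained by: walk 4->2->2->2.
Answer: (A^⊗3)[4][2] = -18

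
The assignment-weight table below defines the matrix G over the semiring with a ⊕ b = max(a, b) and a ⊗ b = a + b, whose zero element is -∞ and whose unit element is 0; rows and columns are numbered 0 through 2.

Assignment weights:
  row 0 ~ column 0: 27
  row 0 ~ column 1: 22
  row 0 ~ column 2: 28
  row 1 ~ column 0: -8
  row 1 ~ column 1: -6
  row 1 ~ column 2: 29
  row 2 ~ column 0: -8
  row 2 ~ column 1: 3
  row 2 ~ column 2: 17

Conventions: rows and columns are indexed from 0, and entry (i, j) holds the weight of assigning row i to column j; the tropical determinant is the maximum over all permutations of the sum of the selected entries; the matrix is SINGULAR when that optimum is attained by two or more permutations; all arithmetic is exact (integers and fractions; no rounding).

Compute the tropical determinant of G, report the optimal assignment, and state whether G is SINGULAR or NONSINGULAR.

σ = (0, 1, 2): 27 + (-6) + 17 = 38
σ = (0, 2, 1): 27 + 29 + 3 = 59
σ = (1, 0, 2): 22 + (-8) + 17 = 31
σ = (1, 2, 0): 22 + 29 + (-8) = 43
σ = (2, 0, 1): 28 + (-8) + 3 = 23
σ = (2, 1, 0): 28 + (-6) + (-8) = 14
Optimal value attained by: σ = (0, 2, 1).
Answer: det⊕(G) = 59; verdict: NONSINGULAR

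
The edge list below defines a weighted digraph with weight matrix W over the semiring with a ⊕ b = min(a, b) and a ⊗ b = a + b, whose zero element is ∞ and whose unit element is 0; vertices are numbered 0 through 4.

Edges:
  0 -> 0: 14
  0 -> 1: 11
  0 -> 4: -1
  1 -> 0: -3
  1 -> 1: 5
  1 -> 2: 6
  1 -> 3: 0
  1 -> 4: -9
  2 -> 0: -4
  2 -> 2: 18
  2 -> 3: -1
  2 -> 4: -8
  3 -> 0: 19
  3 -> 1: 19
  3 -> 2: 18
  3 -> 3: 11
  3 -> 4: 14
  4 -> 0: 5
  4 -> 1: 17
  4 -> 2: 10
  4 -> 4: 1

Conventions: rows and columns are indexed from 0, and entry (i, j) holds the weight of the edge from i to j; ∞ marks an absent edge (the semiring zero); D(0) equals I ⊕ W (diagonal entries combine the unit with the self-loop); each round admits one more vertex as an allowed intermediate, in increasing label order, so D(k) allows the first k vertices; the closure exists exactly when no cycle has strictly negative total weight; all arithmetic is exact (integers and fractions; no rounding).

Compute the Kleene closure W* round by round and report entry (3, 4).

D(0):
  [0, 11, ∞, ∞, -1]
  [-3, 0, 6, 0, -9]
  [-4, ∞, 0, -1, -8]
  [19, 19, 18, 0, 14]
  [5, 17, 10, ∞, 0]
D(1):
  [0, 11, ∞, ∞, -1]
  [-3, 0, 6, 0, -9]
  [-4, 7, 0, -1, -8]
  [19, 19, 18, 0, 14]
  [5, 16, 10, ∞, 0]
D(2):
  [0, 11, 17, 11, -1]
  [-3, 0, 6, 0, -9]
  [-4, 7, 0, -1, -8]
  [16, 19, 18, 0, 10]
  [5, 16, 10, 16, 0]
D(3):
  [0, 11, 17, 11, -1]
  [-3, 0, 6, 0, -9]
  [-4, 7, 0, -1, -8]
  [14, 19, 18, 0, 10]
  [5, 16, 10, 9, 0]
D(4):
  [0, 11, 17, 11, -1]
  [-3, 0, 6, 0, -9]
  [-4, 7, 0, -1, -8]
  [14, 19, 18, 0, 10]
  [5, 16, 10, 9, 0]
D(5):
  [0, 11, 9, 8, -1]
  [-4, 0, 1, 0, -9]
  [-4, 7, 0, -1, -8]
  [14, 19, 18, 0, 10]
  [5, 16, 10, 9, 0]
Answer: W*[3][4] = 10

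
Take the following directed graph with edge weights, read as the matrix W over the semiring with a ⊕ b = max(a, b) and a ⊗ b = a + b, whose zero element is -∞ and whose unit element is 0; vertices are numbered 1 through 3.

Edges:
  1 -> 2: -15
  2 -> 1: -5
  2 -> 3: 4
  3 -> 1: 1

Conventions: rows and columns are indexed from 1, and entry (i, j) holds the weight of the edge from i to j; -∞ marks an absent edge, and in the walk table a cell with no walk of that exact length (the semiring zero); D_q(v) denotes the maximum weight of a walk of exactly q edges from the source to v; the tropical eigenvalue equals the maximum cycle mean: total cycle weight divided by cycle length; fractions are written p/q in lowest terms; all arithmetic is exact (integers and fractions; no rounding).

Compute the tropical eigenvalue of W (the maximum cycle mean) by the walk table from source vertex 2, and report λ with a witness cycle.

q=0: [-∞, 0, -∞]
q=1: [-5, -∞, 4]
q=2: [5, -20, -∞]
q=3: [-25, -10, -16]
Optimal cycle mean attained by: cycle 1->2->3->1, total (-15) + 4 + 1, length 3.
Answer: λ = -10/3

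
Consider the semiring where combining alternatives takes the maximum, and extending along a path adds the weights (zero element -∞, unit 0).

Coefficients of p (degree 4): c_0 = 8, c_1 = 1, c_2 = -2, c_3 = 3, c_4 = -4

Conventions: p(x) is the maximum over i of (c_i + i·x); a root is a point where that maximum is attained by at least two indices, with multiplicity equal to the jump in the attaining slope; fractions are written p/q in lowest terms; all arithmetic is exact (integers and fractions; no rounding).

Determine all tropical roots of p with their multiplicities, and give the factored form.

hull edge (i=0, c=8) to (i=3, c=3): slope -5/3, span 3
hull edge (i=3, c=3) to (i=4, c=-4): slope -7, span 1
Factored form: p(x) = -4 ⊗ (x ⊕ 5/3) ⊗ (x ⊕ 5/3) ⊗ (x ⊕ 5/3) ⊗ (x ⊕ 7)
Answer: roots = 5/3 (mult 3), 7 (mult 1)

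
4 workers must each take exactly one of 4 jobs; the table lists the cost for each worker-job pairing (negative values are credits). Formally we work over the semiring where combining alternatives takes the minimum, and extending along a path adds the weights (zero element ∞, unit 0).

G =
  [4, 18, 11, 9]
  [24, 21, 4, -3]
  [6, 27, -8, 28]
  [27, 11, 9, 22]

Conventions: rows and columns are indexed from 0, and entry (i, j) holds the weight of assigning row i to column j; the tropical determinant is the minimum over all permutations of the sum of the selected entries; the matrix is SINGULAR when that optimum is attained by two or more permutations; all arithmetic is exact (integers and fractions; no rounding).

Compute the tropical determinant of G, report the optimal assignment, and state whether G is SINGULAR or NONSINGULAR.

σ = (0, 1, 2, 3): 4 + 21 + (-8) + 22 = 39
σ = (0, 1, 3, 2): 4 + 21 + 28 + 9 = 62
σ = (0, 2, 1, 3): 4 + 4 + 27 + 22 = 57
σ = (0, 2, 3, 1): 4 + 4 + 28 + 11 = 47
σ = (0, 3, 1, 2): 4 + (-3) + 27 + 9 = 37
σ = (0, 3, 2, 1): 4 + (-3) + (-8) + 11 = 4
σ = (1, 0, 2, 3): 18 + 24 + (-8) + 22 = 56
σ = (1, 0, 3, 2): 18 + 24 + 28 + 9 = 79
σ = (1, 2, 0, 3): 18 + 4 + 6 + 22 = 50
σ = (1, 2, 3, 0): 18 + 4 + 28 + 27 = 77
σ = (1, 3, 0, 2): 18 + (-3) + 6 + 9 = 30
σ = (1, 3, 2, 0): 18 + (-3) + (-8) + 27 = 34
σ = (2, 0, 1, 3): 11 + 24 + 27 + 22 = 84
σ = (2, 0, 3, 1): 11 + 24 + 28 + 11 = 74
σ = (2, 1, 0, 3): 11 + 21 + 6 + 22 = 60
σ = (2, 1, 3, 0): 11 + 21 + 28 + 27 = 87
σ = (2, 3, 0, 1): 11 + (-3) + 6 + 11 = 25
σ = (2, 3, 1, 0): 11 + (-3) + 27 + 27 = 62
σ = (3, 0, 1, 2): 9 + 24 + 27 + 9 = 69
σ = (3, 0, 2, 1): 9 + 24 + (-8) + 11 = 36
σ = (3, 1, 0, 2): 9 + 21 + 6 + 9 = 45
σ = (3, 1, 2, 0): 9 + 21 + (-8) + 27 = 49
σ = (3, 2, 0, 1): 9 + 4 + 6 + 11 = 30
σ = (3, 2, 1, 0): 9 + 4 + 27 + 27 = 67
Optimal value attained by: σ = (0, 3, 2, 1).
Answer: det⊕(G) = 4; verdict: NONSINGULAR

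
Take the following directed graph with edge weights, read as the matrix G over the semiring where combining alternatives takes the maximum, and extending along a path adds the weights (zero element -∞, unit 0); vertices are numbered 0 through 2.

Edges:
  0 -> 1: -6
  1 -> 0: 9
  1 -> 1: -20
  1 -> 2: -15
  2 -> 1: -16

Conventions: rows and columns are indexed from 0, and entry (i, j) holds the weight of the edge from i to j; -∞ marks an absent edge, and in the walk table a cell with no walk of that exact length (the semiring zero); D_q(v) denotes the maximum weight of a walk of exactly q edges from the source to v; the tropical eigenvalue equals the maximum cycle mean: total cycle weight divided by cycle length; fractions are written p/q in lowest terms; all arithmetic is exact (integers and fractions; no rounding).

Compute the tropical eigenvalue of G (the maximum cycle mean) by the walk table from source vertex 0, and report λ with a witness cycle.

q=0: [0, -∞, -∞]
q=1: [-∞, -6, -∞]
q=2: [3, -26, -21]
q=3: [-17, -3, -41]
Optimal cycle mean attained by: cycle 0->1->0, total (-6) + 9, length 2.
Answer: λ = 3/2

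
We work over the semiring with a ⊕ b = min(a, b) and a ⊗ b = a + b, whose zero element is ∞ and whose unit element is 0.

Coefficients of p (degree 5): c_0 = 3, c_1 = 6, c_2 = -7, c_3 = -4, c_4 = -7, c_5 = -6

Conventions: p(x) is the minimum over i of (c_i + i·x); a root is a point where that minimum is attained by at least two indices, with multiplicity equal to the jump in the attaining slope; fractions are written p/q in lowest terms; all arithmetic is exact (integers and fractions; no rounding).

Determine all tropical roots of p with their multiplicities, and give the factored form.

hull edge (i=0, c=3) to (i=2, c=-7): slope -5, span 2
hull edge (i=2, c=-7) to (i=4, c=-7): slope 0, span 2
hull edge (i=4, c=-7) to (i=5, c=-6): slope 1, span 1
Factored form: p(x) = -6 ⊗ (x ⊕ (-1)) ⊗ (x ⊕ 0) ⊗ (x ⊕ 0) ⊗ (x ⊕ 5) ⊗ (x ⊕ 5)
Answer: roots = -1 (mult 1), 0 (mult 2), 5 (mult 2)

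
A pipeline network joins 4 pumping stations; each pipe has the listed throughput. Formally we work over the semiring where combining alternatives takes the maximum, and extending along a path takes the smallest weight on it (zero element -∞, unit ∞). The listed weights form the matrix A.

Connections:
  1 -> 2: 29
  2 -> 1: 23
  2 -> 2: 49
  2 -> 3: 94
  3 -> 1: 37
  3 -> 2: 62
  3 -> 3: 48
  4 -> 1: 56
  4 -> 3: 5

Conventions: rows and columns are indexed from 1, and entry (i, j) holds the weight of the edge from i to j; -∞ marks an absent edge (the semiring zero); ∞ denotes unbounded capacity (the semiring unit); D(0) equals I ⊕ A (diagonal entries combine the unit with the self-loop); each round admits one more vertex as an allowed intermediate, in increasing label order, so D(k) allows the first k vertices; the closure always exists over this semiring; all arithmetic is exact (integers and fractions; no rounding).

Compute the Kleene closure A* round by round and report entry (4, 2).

D(0):
  [∞, 29, -∞, -∞]
  [23, ∞, 94, -∞]
  [37, 62, ∞, -∞]
  [56, -∞, 5, ∞]
D(1):
  [∞, 29, -∞, -∞]
  [23, ∞, 94, -∞]
  [37, 62, ∞, -∞]
  [56, 29, 5, ∞]
D(2):
  [∞, 29, 29, -∞]
  [23, ∞, 94, -∞]
  [37, 62, ∞, -∞]
  [56, 29, 29, ∞]
D(3):
  [∞, 29, 29, -∞]
  [37, ∞, 94, -∞]
  [37, 62, ∞, -∞]
  [56, 29, 29, ∞]
D(4):
  [∞, 29, 29, -∞]
  [37, ∞, 94, -∞]
  [37, 62, ∞, -∞]
  [56, 29, 29, ∞]
Answer: A*[4][2] = 29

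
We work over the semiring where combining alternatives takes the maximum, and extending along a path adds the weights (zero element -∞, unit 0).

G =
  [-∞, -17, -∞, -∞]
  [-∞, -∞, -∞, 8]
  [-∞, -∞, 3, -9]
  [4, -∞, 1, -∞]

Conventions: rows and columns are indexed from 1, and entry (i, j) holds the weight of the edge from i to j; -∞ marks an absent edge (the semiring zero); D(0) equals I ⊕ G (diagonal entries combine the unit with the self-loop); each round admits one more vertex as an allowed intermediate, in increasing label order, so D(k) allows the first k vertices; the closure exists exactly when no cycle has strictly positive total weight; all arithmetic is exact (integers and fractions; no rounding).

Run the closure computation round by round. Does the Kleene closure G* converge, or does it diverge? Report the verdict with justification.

Detection: at round 0, diagonal entry (3, 3) turns strictly positive.
Key observation: the cycle 3->3 has total weight 3, which is strictly positive.
Answer: DIVERGES — positive cycle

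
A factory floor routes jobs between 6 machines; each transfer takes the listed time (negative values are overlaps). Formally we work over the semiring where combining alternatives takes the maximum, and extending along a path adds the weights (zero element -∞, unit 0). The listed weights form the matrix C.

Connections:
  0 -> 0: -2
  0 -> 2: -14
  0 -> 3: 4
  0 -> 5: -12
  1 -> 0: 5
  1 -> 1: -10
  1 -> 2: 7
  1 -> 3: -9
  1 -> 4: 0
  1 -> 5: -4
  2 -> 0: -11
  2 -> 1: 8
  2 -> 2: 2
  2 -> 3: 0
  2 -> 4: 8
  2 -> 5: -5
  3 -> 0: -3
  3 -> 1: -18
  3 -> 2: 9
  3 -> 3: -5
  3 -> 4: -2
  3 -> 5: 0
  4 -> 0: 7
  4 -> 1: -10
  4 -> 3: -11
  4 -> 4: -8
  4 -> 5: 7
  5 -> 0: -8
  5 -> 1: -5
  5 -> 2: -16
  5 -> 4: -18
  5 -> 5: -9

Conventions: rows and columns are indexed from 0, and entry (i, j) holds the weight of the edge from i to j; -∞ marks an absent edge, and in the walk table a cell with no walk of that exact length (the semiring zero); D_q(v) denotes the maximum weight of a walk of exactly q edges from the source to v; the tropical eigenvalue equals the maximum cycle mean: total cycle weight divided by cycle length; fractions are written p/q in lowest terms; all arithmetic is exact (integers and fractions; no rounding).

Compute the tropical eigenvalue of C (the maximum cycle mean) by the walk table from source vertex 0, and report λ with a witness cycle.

q=0: [0, -∞, -∞, -∞, -∞, -∞]
q=1: [-2, -∞, -14, 4, -∞, -12]
q=2: [1, -6, 13, 2, 2, 4]
q=3: [9, 21, 15, 13, 21, 9]
q=4: [28, 23, 28, 15, 23, 28]
q=5: [30, 36, 30, 32, 36, 30]
q=6: [43, 38, 43, 34, 38, 43]
Optimal cycle mean attained by: cycle 1->2->1, total 7 + 8, length 2.
Answer: λ = 15/2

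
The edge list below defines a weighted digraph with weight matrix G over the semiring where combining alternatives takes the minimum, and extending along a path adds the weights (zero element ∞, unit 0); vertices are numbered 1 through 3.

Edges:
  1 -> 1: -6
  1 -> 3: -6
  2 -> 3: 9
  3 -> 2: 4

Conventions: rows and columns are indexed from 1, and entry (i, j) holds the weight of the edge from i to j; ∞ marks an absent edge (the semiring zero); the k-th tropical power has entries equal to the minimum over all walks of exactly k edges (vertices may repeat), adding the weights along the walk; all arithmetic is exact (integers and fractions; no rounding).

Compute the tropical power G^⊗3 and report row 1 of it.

G^⊗2:
  [-12, -2, -12]
  [∞, 13, ∞]
  [∞, ∞, 13]
G^⊗3:
  [-18, -8, -18]
  [∞, ∞, 22]
  [∞, 17, ∞]
Answer: row 1 of G^⊗3 = [-18, -8, -18]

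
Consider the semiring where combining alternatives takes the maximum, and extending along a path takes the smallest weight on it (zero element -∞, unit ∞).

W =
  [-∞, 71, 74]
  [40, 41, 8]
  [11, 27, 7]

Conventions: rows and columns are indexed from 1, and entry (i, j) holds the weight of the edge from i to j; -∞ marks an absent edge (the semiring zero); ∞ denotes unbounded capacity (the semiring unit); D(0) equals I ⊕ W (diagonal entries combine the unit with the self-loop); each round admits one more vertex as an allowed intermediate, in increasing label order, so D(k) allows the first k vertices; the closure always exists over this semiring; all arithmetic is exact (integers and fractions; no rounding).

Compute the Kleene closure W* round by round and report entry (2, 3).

D(0):
  [∞, 71, 74]
  [40, ∞, 8]
  [11, 27, ∞]
D(1):
  [∞, 71, 74]
  [40, ∞, 40]
  [11, 27, ∞]
D(2):
  [∞, 71, 74]
  [40, ∞, 40]
  [27, 27, ∞]
D(3):
  [∞, 71, 74]
  [40, ∞, 40]
  [27, 27, ∞]
Answer: W*[2][3] = 40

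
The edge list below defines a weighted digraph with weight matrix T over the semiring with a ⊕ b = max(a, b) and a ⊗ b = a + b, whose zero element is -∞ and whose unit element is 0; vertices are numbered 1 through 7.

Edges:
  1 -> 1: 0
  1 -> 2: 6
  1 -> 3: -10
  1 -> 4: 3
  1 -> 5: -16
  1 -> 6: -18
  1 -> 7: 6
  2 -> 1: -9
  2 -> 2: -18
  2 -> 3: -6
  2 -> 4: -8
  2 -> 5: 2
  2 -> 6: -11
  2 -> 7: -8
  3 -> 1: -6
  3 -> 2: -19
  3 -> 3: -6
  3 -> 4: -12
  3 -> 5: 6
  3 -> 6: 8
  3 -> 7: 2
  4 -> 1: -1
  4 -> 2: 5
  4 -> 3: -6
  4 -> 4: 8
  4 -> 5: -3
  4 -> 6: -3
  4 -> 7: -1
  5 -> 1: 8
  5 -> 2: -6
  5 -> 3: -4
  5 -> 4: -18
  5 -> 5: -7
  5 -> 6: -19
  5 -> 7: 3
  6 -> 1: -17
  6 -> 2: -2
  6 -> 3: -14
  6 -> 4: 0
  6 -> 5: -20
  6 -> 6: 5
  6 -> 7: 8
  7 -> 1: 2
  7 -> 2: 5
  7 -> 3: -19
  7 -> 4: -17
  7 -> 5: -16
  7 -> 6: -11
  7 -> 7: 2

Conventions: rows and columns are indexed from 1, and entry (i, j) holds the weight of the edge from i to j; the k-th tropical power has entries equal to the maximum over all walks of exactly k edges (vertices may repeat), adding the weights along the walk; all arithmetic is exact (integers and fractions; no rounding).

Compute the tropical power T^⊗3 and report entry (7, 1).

T^⊗2:
  [8, 11, 0, 11, 8, 0, 8]
  [10, -3, -2, 0, 0, 2, 5]
  [14, 7, 2, 8, 0, 13, 16]
  [7, 13, 2, 16, 7, 5, 7]
  [8, 14, -2, 11, 2, 4, 14]
  [10, 13, -6, 8, 0, 10, 13]
  [4, 8, -1, 5, 7, -6, 8]
T^⊗3:
  [16, 16, 5, 19, 13, 8, 14]
  [10, 16, 0, 13, 4, 7, 16]
  [18, 21, 4, 17, 9, 18, 21]
  [15, 21, 10, 24, 15, 13, 15]
  [16, 19, 8, 19, 16, 9, 16]
  [15, 18, 7, 16, 15, 15, 18]
  [15, 13, 3, 13, 10, 7, 10]
Key observation: the optimum is the walk 7->2->5->1, with weight 5 + 2 + 8 = 15.
Optimal value attained by: walk 7->2->5->1.
Answer: (T^⊗3)[7][1] = 15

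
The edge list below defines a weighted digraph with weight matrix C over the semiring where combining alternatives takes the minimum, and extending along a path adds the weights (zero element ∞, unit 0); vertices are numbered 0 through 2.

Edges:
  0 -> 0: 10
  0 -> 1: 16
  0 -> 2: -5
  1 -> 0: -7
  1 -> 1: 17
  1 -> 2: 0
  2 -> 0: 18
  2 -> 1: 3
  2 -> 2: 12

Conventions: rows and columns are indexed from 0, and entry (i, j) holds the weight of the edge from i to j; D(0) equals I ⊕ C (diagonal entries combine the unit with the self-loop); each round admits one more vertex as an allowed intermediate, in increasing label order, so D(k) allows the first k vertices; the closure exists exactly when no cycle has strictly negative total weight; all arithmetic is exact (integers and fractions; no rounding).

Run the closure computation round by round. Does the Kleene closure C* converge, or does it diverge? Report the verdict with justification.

D(0):
  [0, 16, -5]
  [-7, 0, 0]
  [18, 3, 0]
D(1):
  [0, 16, -5]
  [-7, 0, -12]
  [18, 3, 0]
Detection: at round 2, diagonal entry (2, 2) turns strictly negative.
Key observation: the cycle 2->1->0->2 has total weight 3 + (-7) + (-5), which is strictly negative.
Answer: DIVERGES — negative cycle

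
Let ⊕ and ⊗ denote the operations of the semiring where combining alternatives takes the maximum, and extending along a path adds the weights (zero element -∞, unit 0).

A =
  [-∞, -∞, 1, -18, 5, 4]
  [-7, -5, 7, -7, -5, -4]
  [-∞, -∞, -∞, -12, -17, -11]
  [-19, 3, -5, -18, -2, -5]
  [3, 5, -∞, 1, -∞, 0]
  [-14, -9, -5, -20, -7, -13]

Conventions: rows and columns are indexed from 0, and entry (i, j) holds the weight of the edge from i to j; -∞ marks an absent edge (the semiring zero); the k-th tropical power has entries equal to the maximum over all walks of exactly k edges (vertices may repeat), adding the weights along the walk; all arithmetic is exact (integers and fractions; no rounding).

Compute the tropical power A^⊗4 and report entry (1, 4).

A^⊗2:
  [8, 10, -1, 6, -3, 5]
  [-2, 0, 2, -4, -2, -3]
  [-14, -9, -16, -16, -14, -17]
  [1, 3, 10, -1, -2, -1]
  [-2, 4, 12, -2, 8, 7]
  [-4, -2, -2, -6, -9, -7]
A^⊗3:
  [3, 9, 17, 3, 13, 12]
  [1, 3, 7, -1, 3, 2]
  [-11, -9, -2, -13, -9, -10]
  [1, 3, 10, -1, 6, 5]
  [11, 13, 11, 9, 3, 8]
  [-6, -3, 5, -8, 1, 0]
A^⊗4:
  [16, 18, 16, 14, 8, 13]
  [6, 8, 10, 4, 6, 5]
  [-6, -4, -2, -8, -6, -7]
  [9, 11, 10, 7, 6, 6]
  [6, 12, 20, 6, 16, 15]
  [4, 6, 4, 2, -1, 1]
Key observation: the optimum is the walk 1->0->4->0->4, with weight (-7) + 5 + 3 + 5 = 6.
Optimal value attained by: walk 1->0->4->0->4.
Answer: (A^⊗4)[1][4] = 6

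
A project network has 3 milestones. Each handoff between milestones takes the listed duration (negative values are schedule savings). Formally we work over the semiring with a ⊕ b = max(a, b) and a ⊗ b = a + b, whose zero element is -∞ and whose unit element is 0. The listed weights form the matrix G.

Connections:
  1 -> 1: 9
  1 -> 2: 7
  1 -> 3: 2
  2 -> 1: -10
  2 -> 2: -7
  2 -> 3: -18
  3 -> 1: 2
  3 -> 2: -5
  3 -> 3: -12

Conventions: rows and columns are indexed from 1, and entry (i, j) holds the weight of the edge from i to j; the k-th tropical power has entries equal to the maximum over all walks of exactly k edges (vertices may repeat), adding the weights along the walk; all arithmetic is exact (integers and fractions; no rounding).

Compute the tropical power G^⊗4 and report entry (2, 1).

G^⊗2:
  [18, 16, 11]
  [-1, -3, -8]
  [11, 9, 4]
G^⊗3:
  [27, 25, 20]
  [8, 6, 1]
  [20, 18, 13]
G^⊗4:
  [36, 34, 29]
  [17, 15, 10]
  [29, 27, 22]
Key observation: the optimum is the walk 2->1->1->1->1, with weight (-10) + 9 + 9 + 9 = 17.
Optimal value attained by: walk 2->1->1->1->1.
Answer: (G^⊗4)[2][1] = 17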